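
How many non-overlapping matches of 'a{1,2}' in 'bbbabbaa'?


Pattern 'a{1,2}' matches between 1 and 2 consecutive a's (greedy).
String: 'bbbabbaa'
Finding runs of a's and applying greedy matching:
  Run at pos 3: 'a' (length 1)
  Run at pos 6: 'aa' (length 2)
Matches: ['a', 'aa']
Count: 2

2


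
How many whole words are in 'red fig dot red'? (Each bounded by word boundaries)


Word boundaries (\b) mark the start/end of each word.
Text: 'red fig dot red'
Splitting by whitespace:
  Word 1: 'red'
  Word 2: 'fig'
  Word 3: 'dot'
  Word 4: 'red'
Total whole words: 4

4


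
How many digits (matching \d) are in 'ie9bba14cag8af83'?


\d matches any digit 0-9.
Scanning 'ie9bba14cag8af83':
  pos 2: '9' -> DIGIT
  pos 6: '1' -> DIGIT
  pos 7: '4' -> DIGIT
  pos 11: '8' -> DIGIT
  pos 14: '8' -> DIGIT
  pos 15: '3' -> DIGIT
Digits found: ['9', '1', '4', '8', '8', '3']
Total: 6

6


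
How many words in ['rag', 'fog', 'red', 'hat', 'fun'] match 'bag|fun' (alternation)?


Alternation 'bag|fun' matches either 'bag' or 'fun'.
Checking each word:
  'rag' -> no
  'fog' -> no
  'red' -> no
  'hat' -> no
  'fun' -> MATCH
Matches: ['fun']
Count: 1

1


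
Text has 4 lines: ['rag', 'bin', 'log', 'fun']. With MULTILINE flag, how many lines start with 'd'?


With MULTILINE flag, ^ matches the start of each line.
Lines: ['rag', 'bin', 'log', 'fun']
Checking which lines start with 'd':
  Line 1: 'rag' -> no
  Line 2: 'bin' -> no
  Line 3: 'log' -> no
  Line 4: 'fun' -> no
Matching lines: []
Count: 0

0


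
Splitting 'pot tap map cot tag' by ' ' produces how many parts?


Splitting by ' ' breaks the string at each occurrence of the separator.
Text: 'pot tap map cot tag'
Parts after split:
  Part 1: 'pot'
  Part 2: 'tap'
  Part 3: 'map'
  Part 4: 'cot'
  Part 5: 'tag'
Total parts: 5

5


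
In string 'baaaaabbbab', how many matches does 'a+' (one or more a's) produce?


Pattern 'a+' matches one or more consecutive a's.
String: 'baaaaabbbab'
Scanning for runs of a:
  Match 1: 'aaaaa' (length 5)
  Match 2: 'a' (length 1)
Total matches: 2

2


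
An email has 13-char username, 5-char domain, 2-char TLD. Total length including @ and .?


An email address has format: username@domain.tld
Username length: 13
'@' character: 1
Domain length: 5
'.' character: 1
TLD length: 2
Total = 13 + 1 + 5 + 1 + 2 = 22

22


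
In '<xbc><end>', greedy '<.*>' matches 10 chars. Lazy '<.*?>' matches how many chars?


Greedy '<.*>' tries to match as MUCH as possible.
Lazy '<.*?>' tries to match as LITTLE as possible.

String: '<xbc><end>'
Greedy '<.*>' starts at first '<' and extends to the LAST '>': '<xbc><end>' (10 chars)
Lazy '<.*?>' starts at first '<' and stops at the FIRST '>': '<xbc>' (5 chars)

5


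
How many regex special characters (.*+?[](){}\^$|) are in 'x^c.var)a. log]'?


Regex special characters are: . * + ? [ ] ( ) { } \ ^ $ |
Scanning 'x^c.var)a. log]':
  pos 1: '^' -> SPECIAL
  pos 3: '.' -> SPECIAL
  pos 7: ')' -> SPECIAL
  pos 9: '.' -> SPECIAL
  pos 14: ']' -> SPECIAL
Special chars found: ['^', '.', ')', '.', ']']
Total: 5

5


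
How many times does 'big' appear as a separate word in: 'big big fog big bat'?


Scanning each word for exact match 'big':
  Word 1: 'big' -> MATCH
  Word 2: 'big' -> MATCH
  Word 3: 'fog' -> no
  Word 4: 'big' -> MATCH
  Word 5: 'bat' -> no
Total matches: 3

3


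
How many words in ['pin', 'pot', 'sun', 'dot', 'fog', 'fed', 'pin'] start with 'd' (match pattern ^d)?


Pattern ^d anchors to start of word. Check which words begin with 'd':
  'pin' -> no
  'pot' -> no
  'sun' -> no
  'dot' -> MATCH (starts with 'd')
  'fog' -> no
  'fed' -> no
  'pin' -> no
Matching words: ['dot']
Count: 1

1


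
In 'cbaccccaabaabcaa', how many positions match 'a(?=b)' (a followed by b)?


Lookahead 'a(?=b)' matches 'a' only when followed by 'b'.
String: 'cbaccccaabaabcaa'
Checking each position where char is 'a':
  pos 2: 'a' -> no (next='c')
  pos 7: 'a' -> no (next='a')
  pos 8: 'a' -> MATCH (next='b')
  pos 10: 'a' -> no (next='a')
  pos 11: 'a' -> MATCH (next='b')
  pos 14: 'a' -> no (next='a')
Matching positions: [8, 11]
Count: 2

2


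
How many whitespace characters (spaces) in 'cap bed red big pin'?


\s matches whitespace characters (spaces, tabs, etc.).
Text: 'cap bed red big pin'
This text has 5 words separated by spaces.
Number of spaces = number of words - 1 = 5 - 1 = 4

4


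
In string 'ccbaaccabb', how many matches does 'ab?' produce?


Pattern 'ab?' matches 'a' optionally followed by 'b'.
String: 'ccbaaccabb'
Scanning left to right for 'a' then checking next char:
  Match 1: 'a' (a not followed by b)
  Match 2: 'a' (a not followed by b)
  Match 3: 'ab' (a followed by b)
Total matches: 3

3


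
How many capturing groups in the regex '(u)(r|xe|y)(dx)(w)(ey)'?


To count capturing groups, count each '(' that starts a group.
Pattern: '(u)(r|xe|y)(dx)(w)(ey)'
Walking through the pattern:
  Position 0: '(' -> group #1
  Position 3: '(' -> group #2
  Position 11: '(' -> group #3
  Position 15: '(' -> group #4
  Position 18: '(' -> group #5
Total capturing groups: 5

5


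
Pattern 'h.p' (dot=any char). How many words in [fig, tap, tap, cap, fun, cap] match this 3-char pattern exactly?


Pattern 'h.p' means: starts with 'h', any single char, ends with 'p'.
Checking each word (must be exactly 3 chars):
  'fig' (len=3): no
  'tap' (len=3): no
  'tap' (len=3): no
  'cap' (len=3): no
  'fun' (len=3): no
  'cap' (len=3): no
Matching words: []
Total: 0

0


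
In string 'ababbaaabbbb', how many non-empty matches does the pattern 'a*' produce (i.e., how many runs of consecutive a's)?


Pattern 'a*' matches zero or more a's. We want non-empty runs of consecutive a's.
String: 'ababbaaabbbb'
Walking through the string to find runs of a's:
  Run 1: positions 0-0 -> 'a'
  Run 2: positions 2-2 -> 'a'
  Run 3: positions 5-7 -> 'aaa'
Non-empty runs found: ['a', 'a', 'aaa']
Count: 3

3


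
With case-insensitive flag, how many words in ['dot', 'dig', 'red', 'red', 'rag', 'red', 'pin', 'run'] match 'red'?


Case-insensitive matching: compare each word's lowercase form to 'red'.
  'dot' -> lower='dot' -> no
  'dig' -> lower='dig' -> no
  'red' -> lower='red' -> MATCH
  'red' -> lower='red' -> MATCH
  'rag' -> lower='rag' -> no
  'red' -> lower='red' -> MATCH
  'pin' -> lower='pin' -> no
  'run' -> lower='run' -> no
Matches: ['red', 'red', 'red']
Count: 3

3


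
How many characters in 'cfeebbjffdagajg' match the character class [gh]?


Character class [gh] matches any of: {g, h}
Scanning string 'cfeebbjffdagajg' character by character:
  pos 0: 'c' -> no
  pos 1: 'f' -> no
  pos 2: 'e' -> no
  pos 3: 'e' -> no
  pos 4: 'b' -> no
  pos 5: 'b' -> no
  pos 6: 'j' -> no
  pos 7: 'f' -> no
  pos 8: 'f' -> no
  pos 9: 'd' -> no
  pos 10: 'a' -> no
  pos 11: 'g' -> MATCH
  pos 12: 'a' -> no
  pos 13: 'j' -> no
  pos 14: 'g' -> MATCH
Total matches: 2

2


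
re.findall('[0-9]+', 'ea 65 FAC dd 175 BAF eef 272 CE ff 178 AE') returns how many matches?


Pattern '[0-9]+' finds one or more digits.
Text: 'ea 65 FAC dd 175 BAF eef 272 CE ff 178 AE'
Scanning for matches:
  Match 1: '65'
  Match 2: '175'
  Match 3: '272'
  Match 4: '178'
Total matches: 4

4


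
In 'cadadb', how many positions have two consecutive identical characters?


Looking for consecutive identical characters in 'cadadb':
  pos 0-1: 'c' vs 'a' -> different
  pos 1-2: 'a' vs 'd' -> different
  pos 2-3: 'd' vs 'a' -> different
  pos 3-4: 'a' vs 'd' -> different
  pos 4-5: 'd' vs 'b' -> different
Consecutive identical pairs: []
Count: 0

0


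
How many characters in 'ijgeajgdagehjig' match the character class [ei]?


Character class [ei] matches any of: {e, i}
Scanning string 'ijgeajgdagehjig' character by character:
  pos 0: 'i' -> MATCH
  pos 1: 'j' -> no
  pos 2: 'g' -> no
  pos 3: 'e' -> MATCH
  pos 4: 'a' -> no
  pos 5: 'j' -> no
  pos 6: 'g' -> no
  pos 7: 'd' -> no
  pos 8: 'a' -> no
  pos 9: 'g' -> no
  pos 10: 'e' -> MATCH
  pos 11: 'h' -> no
  pos 12: 'j' -> no
  pos 13: 'i' -> MATCH
  pos 14: 'g' -> no
Total matches: 4

4


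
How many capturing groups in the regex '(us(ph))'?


To count capturing groups, count each '(' that starts a group.
Pattern: '(us(ph))'
Walking through the pattern:
  Position 0: '(' -> group #1
  Position 3: '(' -> group #2
Total capturing groups: 2

2


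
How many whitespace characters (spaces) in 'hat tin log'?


\s matches whitespace characters (spaces, tabs, etc.).
Text: 'hat tin log'
This text has 3 words separated by spaces.
Number of spaces = number of words - 1 = 3 - 1 = 2

2


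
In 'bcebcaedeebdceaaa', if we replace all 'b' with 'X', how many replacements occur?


re.sub('b', 'X', text) replaces every occurrence of 'b' with 'X'.
Text: 'bcebcaedeebdceaaa'
Scanning for 'b':
  pos 0: 'b' -> replacement #1
  pos 3: 'b' -> replacement #2
  pos 10: 'b' -> replacement #3
Total replacements: 3

3


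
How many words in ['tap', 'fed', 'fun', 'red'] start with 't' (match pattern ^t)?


Pattern ^t anchors to start of word. Check which words begin with 't':
  'tap' -> MATCH (starts with 't')
  'fed' -> no
  'fun' -> no
  'red' -> no
Matching words: ['tap']
Count: 1

1


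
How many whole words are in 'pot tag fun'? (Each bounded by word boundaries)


Word boundaries (\b) mark the start/end of each word.
Text: 'pot tag fun'
Splitting by whitespace:
  Word 1: 'pot'
  Word 2: 'tag'
  Word 3: 'fun'
Total whole words: 3

3


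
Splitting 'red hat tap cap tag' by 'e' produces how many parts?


Splitting by 'e' breaks the string at each occurrence of the separator.
Text: 'red hat tap cap tag'
Parts after split:
  Part 1: 'r'
  Part 2: 'd hat tap cap tag'
Total parts: 2

2


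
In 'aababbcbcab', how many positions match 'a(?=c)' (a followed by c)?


Lookahead 'a(?=c)' matches 'a' only when followed by 'c'.
String: 'aababbcbcab'
Checking each position where char is 'a':
  pos 0: 'a' -> no (next='a')
  pos 1: 'a' -> no (next='b')
  pos 3: 'a' -> no (next='b')
  pos 9: 'a' -> no (next='b')
Matching positions: []
Count: 0

0


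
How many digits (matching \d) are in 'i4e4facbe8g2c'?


\d matches any digit 0-9.
Scanning 'i4e4facbe8g2c':
  pos 1: '4' -> DIGIT
  pos 3: '4' -> DIGIT
  pos 9: '8' -> DIGIT
  pos 11: '2' -> DIGIT
Digits found: ['4', '4', '8', '2']
Total: 4

4


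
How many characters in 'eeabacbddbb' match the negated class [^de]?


Negated class [^de] matches any char NOT in {d, e}
Scanning 'eeabacbddbb':
  pos 0: 'e' -> no (excluded)
  pos 1: 'e' -> no (excluded)
  pos 2: 'a' -> MATCH
  pos 3: 'b' -> MATCH
  pos 4: 'a' -> MATCH
  pos 5: 'c' -> MATCH
  pos 6: 'b' -> MATCH
  pos 7: 'd' -> no (excluded)
  pos 8: 'd' -> no (excluded)
  pos 9: 'b' -> MATCH
  pos 10: 'b' -> MATCH
Total matches: 7

7


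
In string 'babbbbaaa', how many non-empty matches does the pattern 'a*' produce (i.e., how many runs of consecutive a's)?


Pattern 'a*' matches zero or more a's. We want non-empty runs of consecutive a's.
String: 'babbbbaaa'
Walking through the string to find runs of a's:
  Run 1: positions 1-1 -> 'a'
  Run 2: positions 6-8 -> 'aaa'
Non-empty runs found: ['a', 'aaa']
Count: 2

2


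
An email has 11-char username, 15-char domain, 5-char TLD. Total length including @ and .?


An email address has format: username@domain.tld
Username length: 11
'@' character: 1
Domain length: 15
'.' character: 1
TLD length: 5
Total = 11 + 1 + 15 + 1 + 5 = 33

33


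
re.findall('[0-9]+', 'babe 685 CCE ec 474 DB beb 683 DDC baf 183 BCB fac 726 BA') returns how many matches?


Pattern '[0-9]+' finds one or more digits.
Text: 'babe 685 CCE ec 474 DB beb 683 DDC baf 183 BCB fac 726 BA'
Scanning for matches:
  Match 1: '685'
  Match 2: '474'
  Match 3: '683'
  Match 4: '183'
  Match 5: '726'
Total matches: 5

5


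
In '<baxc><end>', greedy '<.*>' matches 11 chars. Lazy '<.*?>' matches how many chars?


Greedy '<.*>' tries to match as MUCH as possible.
Lazy '<.*?>' tries to match as LITTLE as possible.

String: '<baxc><end>'
Greedy '<.*>' starts at first '<' and extends to the LAST '>': '<baxc><end>' (11 chars)
Lazy '<.*?>' starts at first '<' and stops at the FIRST '>': '<baxc>' (6 chars)

6


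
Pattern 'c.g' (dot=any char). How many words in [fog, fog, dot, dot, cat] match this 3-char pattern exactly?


Pattern 'c.g' means: starts with 'c', any single char, ends with 'g'.
Checking each word (must be exactly 3 chars):
  'fog' (len=3): no
  'fog' (len=3): no
  'dot' (len=3): no
  'dot' (len=3): no
  'cat' (len=3): no
Matching words: []
Total: 0

0


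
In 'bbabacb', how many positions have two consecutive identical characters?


Looking for consecutive identical characters in 'bbabacb':
  pos 0-1: 'b' vs 'b' -> MATCH ('bb')
  pos 1-2: 'b' vs 'a' -> different
  pos 2-3: 'a' vs 'b' -> different
  pos 3-4: 'b' vs 'a' -> different
  pos 4-5: 'a' vs 'c' -> different
  pos 5-6: 'c' vs 'b' -> different
Consecutive identical pairs: ['bb']
Count: 1

1


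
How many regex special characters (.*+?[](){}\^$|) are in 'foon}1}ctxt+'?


Regex special characters are: . * + ? [ ] ( ) { } \ ^ $ |
Scanning 'foon}1}ctxt+':
  pos 4: '}' -> SPECIAL
  pos 6: '}' -> SPECIAL
  pos 11: '+' -> SPECIAL
Special chars found: ['}', '}', '+']
Total: 3

3


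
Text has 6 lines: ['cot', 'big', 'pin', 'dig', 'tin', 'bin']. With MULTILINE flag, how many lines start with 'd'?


With MULTILINE flag, ^ matches the start of each line.
Lines: ['cot', 'big', 'pin', 'dig', 'tin', 'bin']
Checking which lines start with 'd':
  Line 1: 'cot' -> no
  Line 2: 'big' -> no
  Line 3: 'pin' -> no
  Line 4: 'dig' -> MATCH
  Line 5: 'tin' -> no
  Line 6: 'bin' -> no
Matching lines: ['dig']
Count: 1

1


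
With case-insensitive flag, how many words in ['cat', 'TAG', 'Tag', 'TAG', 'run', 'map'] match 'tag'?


Case-insensitive matching: compare each word's lowercase form to 'tag'.
  'cat' -> lower='cat' -> no
  'TAG' -> lower='tag' -> MATCH
  'Tag' -> lower='tag' -> MATCH
  'TAG' -> lower='tag' -> MATCH
  'run' -> lower='run' -> no
  'map' -> lower='map' -> no
Matches: ['TAG', 'Tag', 'TAG']
Count: 3

3


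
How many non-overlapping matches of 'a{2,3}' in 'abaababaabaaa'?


Pattern 'a{2,3}' matches between 2 and 3 consecutive a's (greedy).
String: 'abaababaabaaa'
Finding runs of a's and applying greedy matching:
  Run at pos 0: 'a' (length 1)
  Run at pos 2: 'aa' (length 2)
  Run at pos 5: 'a' (length 1)
  Run at pos 7: 'aa' (length 2)
  Run at pos 10: 'aaa' (length 3)
Matches: ['aa', 'aa', 'aaa']
Count: 3

3


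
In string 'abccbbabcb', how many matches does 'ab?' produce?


Pattern 'ab?' matches 'a' optionally followed by 'b'.
String: 'abccbbabcb'
Scanning left to right for 'a' then checking next char:
  Match 1: 'ab' (a followed by b)
  Match 2: 'ab' (a followed by b)
Total matches: 2

2


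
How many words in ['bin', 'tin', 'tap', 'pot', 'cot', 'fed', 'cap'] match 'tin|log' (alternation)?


Alternation 'tin|log' matches either 'tin' or 'log'.
Checking each word:
  'bin' -> no
  'tin' -> MATCH
  'tap' -> no
  'pot' -> no
  'cot' -> no
  'fed' -> no
  'cap' -> no
Matches: ['tin']
Count: 1

1


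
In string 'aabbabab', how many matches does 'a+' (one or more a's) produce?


Pattern 'a+' matches one or more consecutive a's.
String: 'aabbabab'
Scanning for runs of a:
  Match 1: 'aa' (length 2)
  Match 2: 'a' (length 1)
  Match 3: 'a' (length 1)
Total matches: 3

3


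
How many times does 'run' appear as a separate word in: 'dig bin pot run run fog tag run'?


Scanning each word for exact match 'run':
  Word 1: 'dig' -> no
  Word 2: 'bin' -> no
  Word 3: 'pot' -> no
  Word 4: 'run' -> MATCH
  Word 5: 'run' -> MATCH
  Word 6: 'fog' -> no
  Word 7: 'tag' -> no
  Word 8: 'run' -> MATCH
Total matches: 3

3


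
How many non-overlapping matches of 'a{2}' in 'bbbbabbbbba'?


Pattern 'a{2}' matches exactly 2 consecutive a's (greedy, non-overlapping).
String: 'bbbbabbbbba'
Scanning for runs of a's:
  Run at pos 4: 'a' (length 1) -> 0 match(es)
  Run at pos 10: 'a' (length 1) -> 0 match(es)
Matches found: []
Total: 0

0


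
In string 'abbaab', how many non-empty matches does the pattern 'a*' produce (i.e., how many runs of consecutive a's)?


Pattern 'a*' matches zero or more a's. We want non-empty runs of consecutive a's.
String: 'abbaab'
Walking through the string to find runs of a's:
  Run 1: positions 0-0 -> 'a'
  Run 2: positions 3-4 -> 'aa'
Non-empty runs found: ['a', 'aa']
Count: 2

2


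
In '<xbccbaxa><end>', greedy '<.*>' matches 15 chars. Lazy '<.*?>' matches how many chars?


Greedy '<.*>' tries to match as MUCH as possible.
Lazy '<.*?>' tries to match as LITTLE as possible.

String: '<xbccbaxa><end>'
Greedy '<.*>' starts at first '<' and extends to the LAST '>': '<xbccbaxa><end>' (15 chars)
Lazy '<.*?>' starts at first '<' and stops at the FIRST '>': '<xbccbaxa>' (10 chars)

10


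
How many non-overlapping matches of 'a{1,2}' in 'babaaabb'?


Pattern 'a{1,2}' matches between 1 and 2 consecutive a's (greedy).
String: 'babaaabb'
Finding runs of a's and applying greedy matching:
  Run at pos 1: 'a' (length 1)
  Run at pos 3: 'aaa' (length 3)
Matches: ['a', 'aa', 'a']
Count: 3

3


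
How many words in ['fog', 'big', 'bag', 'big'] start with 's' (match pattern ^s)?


Pattern ^s anchors to start of word. Check which words begin with 's':
  'fog' -> no
  'big' -> no
  'bag' -> no
  'big' -> no
Matching words: []
Count: 0

0


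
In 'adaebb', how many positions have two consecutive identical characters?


Looking for consecutive identical characters in 'adaebb':
  pos 0-1: 'a' vs 'd' -> different
  pos 1-2: 'd' vs 'a' -> different
  pos 2-3: 'a' vs 'e' -> different
  pos 3-4: 'e' vs 'b' -> different
  pos 4-5: 'b' vs 'b' -> MATCH ('bb')
Consecutive identical pairs: ['bb']
Count: 1

1


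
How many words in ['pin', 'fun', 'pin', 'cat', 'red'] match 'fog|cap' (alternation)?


Alternation 'fog|cap' matches either 'fog' or 'cap'.
Checking each word:
  'pin' -> no
  'fun' -> no
  'pin' -> no
  'cat' -> no
  'red' -> no
Matches: []
Count: 0

0


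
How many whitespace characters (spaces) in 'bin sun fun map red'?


\s matches whitespace characters (spaces, tabs, etc.).
Text: 'bin sun fun map red'
This text has 5 words separated by spaces.
Number of spaces = number of words - 1 = 5 - 1 = 4

4


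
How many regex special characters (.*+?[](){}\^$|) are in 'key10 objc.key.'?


Regex special characters are: . * + ? [ ] ( ) { } \ ^ $ |
Scanning 'key10 objc.key.':
  pos 10: '.' -> SPECIAL
  pos 14: '.' -> SPECIAL
Special chars found: ['.', '.']
Total: 2

2


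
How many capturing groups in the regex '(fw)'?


To count capturing groups, count each '(' that starts a group.
Pattern: '(fw)'
Walking through the pattern:
  Position 0: '(' -> group #1
Total capturing groups: 1

1


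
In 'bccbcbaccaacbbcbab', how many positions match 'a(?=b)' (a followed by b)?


Lookahead 'a(?=b)' matches 'a' only when followed by 'b'.
String: 'bccbcbaccaacbbcbab'
Checking each position where char is 'a':
  pos 6: 'a' -> no (next='c')
  pos 9: 'a' -> no (next='a')
  pos 10: 'a' -> no (next='c')
  pos 16: 'a' -> MATCH (next='b')
Matching positions: [16]
Count: 1

1


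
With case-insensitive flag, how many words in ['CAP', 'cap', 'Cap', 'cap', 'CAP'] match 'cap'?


Case-insensitive matching: compare each word's lowercase form to 'cap'.
  'CAP' -> lower='cap' -> MATCH
  'cap' -> lower='cap' -> MATCH
  'Cap' -> lower='cap' -> MATCH
  'cap' -> lower='cap' -> MATCH
  'CAP' -> lower='cap' -> MATCH
Matches: ['CAP', 'cap', 'Cap', 'cap', 'CAP']
Count: 5

5


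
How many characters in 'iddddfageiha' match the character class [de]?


Character class [de] matches any of: {d, e}
Scanning string 'iddddfageiha' character by character:
  pos 0: 'i' -> no
  pos 1: 'd' -> MATCH
  pos 2: 'd' -> MATCH
  pos 3: 'd' -> MATCH
  pos 4: 'd' -> MATCH
  pos 5: 'f' -> no
  pos 6: 'a' -> no
  pos 7: 'g' -> no
  pos 8: 'e' -> MATCH
  pos 9: 'i' -> no
  pos 10: 'h' -> no
  pos 11: 'a' -> no
Total matches: 5

5


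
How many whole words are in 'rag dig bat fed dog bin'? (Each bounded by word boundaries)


Word boundaries (\b) mark the start/end of each word.
Text: 'rag dig bat fed dog bin'
Splitting by whitespace:
  Word 1: 'rag'
  Word 2: 'dig'
  Word 3: 'bat'
  Word 4: 'fed'
  Word 5: 'dog'
  Word 6: 'bin'
Total whole words: 6

6


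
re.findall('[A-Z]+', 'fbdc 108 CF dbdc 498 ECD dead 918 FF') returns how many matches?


Pattern '[A-Z]+' finds one or more uppercase letters.
Text: 'fbdc 108 CF dbdc 498 ECD dead 918 FF'
Scanning for matches:
  Match 1: 'CF'
  Match 2: 'ECD'
  Match 3: 'FF'
Total matches: 3

3


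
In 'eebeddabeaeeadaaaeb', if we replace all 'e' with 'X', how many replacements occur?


re.sub('e', 'X', text) replaces every occurrence of 'e' with 'X'.
Text: 'eebeddabeaeeadaaaeb'
Scanning for 'e':
  pos 0: 'e' -> replacement #1
  pos 1: 'e' -> replacement #2
  pos 3: 'e' -> replacement #3
  pos 8: 'e' -> replacement #4
  pos 10: 'e' -> replacement #5
  pos 11: 'e' -> replacement #6
  pos 17: 'e' -> replacement #7
Total replacements: 7

7


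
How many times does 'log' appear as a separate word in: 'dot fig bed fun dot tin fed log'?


Scanning each word for exact match 'log':
  Word 1: 'dot' -> no
  Word 2: 'fig' -> no
  Word 3: 'bed' -> no
  Word 4: 'fun' -> no
  Word 5: 'dot' -> no
  Word 6: 'tin' -> no
  Word 7: 'fed' -> no
  Word 8: 'log' -> MATCH
Total matches: 1

1


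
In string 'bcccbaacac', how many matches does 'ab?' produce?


Pattern 'ab?' matches 'a' optionally followed by 'b'.
String: 'bcccbaacac'
Scanning left to right for 'a' then checking next char:
  Match 1: 'a' (a not followed by b)
  Match 2: 'a' (a not followed by b)
  Match 3: 'a' (a not followed by b)
Total matches: 3

3


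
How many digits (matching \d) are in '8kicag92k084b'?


\d matches any digit 0-9.
Scanning '8kicag92k084b':
  pos 0: '8' -> DIGIT
  pos 6: '9' -> DIGIT
  pos 7: '2' -> DIGIT
  pos 9: '0' -> DIGIT
  pos 10: '8' -> DIGIT
  pos 11: '4' -> DIGIT
Digits found: ['8', '9', '2', '0', '8', '4']
Total: 6

6


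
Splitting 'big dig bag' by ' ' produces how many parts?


Splitting by ' ' breaks the string at each occurrence of the separator.
Text: 'big dig bag'
Parts after split:
  Part 1: 'big'
  Part 2: 'dig'
  Part 3: 'bag'
Total parts: 3

3


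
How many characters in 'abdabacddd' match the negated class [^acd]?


Negated class [^acd] matches any char NOT in {a, c, d}
Scanning 'abdabacddd':
  pos 0: 'a' -> no (excluded)
  pos 1: 'b' -> MATCH
  pos 2: 'd' -> no (excluded)
  pos 3: 'a' -> no (excluded)
  pos 4: 'b' -> MATCH
  pos 5: 'a' -> no (excluded)
  pos 6: 'c' -> no (excluded)
  pos 7: 'd' -> no (excluded)
  pos 8: 'd' -> no (excluded)
  pos 9: 'd' -> no (excluded)
Total matches: 2

2


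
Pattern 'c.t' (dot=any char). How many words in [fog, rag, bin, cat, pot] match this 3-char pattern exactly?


Pattern 'c.t' means: starts with 'c', any single char, ends with 't'.
Checking each word (must be exactly 3 chars):
  'fog' (len=3): no
  'rag' (len=3): no
  'bin' (len=3): no
  'cat' (len=3): MATCH
  'pot' (len=3): no
Matching words: ['cat']
Total: 1

1


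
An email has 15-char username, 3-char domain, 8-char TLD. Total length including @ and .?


An email address has format: username@domain.tld
Username length: 15
'@' character: 1
Domain length: 3
'.' character: 1
TLD length: 8
Total = 15 + 1 + 3 + 1 + 8 = 28

28


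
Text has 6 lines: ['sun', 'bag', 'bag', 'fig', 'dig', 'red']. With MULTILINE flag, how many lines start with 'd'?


With MULTILINE flag, ^ matches the start of each line.
Lines: ['sun', 'bag', 'bag', 'fig', 'dig', 'red']
Checking which lines start with 'd':
  Line 1: 'sun' -> no
  Line 2: 'bag' -> no
  Line 3: 'bag' -> no
  Line 4: 'fig' -> no
  Line 5: 'dig' -> MATCH
  Line 6: 'red' -> no
Matching lines: ['dig']
Count: 1

1


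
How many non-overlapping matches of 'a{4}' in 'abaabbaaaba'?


Pattern 'a{4}' matches exactly 4 consecutive a's (greedy, non-overlapping).
String: 'abaabbaaaba'
Scanning for runs of a's:
  Run at pos 0: 'a' (length 1) -> 0 match(es)
  Run at pos 2: 'aa' (length 2) -> 0 match(es)
  Run at pos 6: 'aaa' (length 3) -> 0 match(es)
  Run at pos 10: 'a' (length 1) -> 0 match(es)
Matches found: []
Total: 0

0


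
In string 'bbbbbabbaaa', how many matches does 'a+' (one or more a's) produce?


Pattern 'a+' matches one or more consecutive a's.
String: 'bbbbbabbaaa'
Scanning for runs of a:
  Match 1: 'a' (length 1)
  Match 2: 'aaa' (length 3)
Total matches: 2

2


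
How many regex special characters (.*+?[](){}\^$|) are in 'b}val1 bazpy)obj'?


Regex special characters are: . * + ? [ ] ( ) { } \ ^ $ |
Scanning 'b}val1 bazpy)obj':
  pos 1: '}' -> SPECIAL
  pos 12: ')' -> SPECIAL
Special chars found: ['}', ')']
Total: 2

2


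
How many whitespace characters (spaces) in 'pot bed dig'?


\s matches whitespace characters (spaces, tabs, etc.).
Text: 'pot bed dig'
This text has 3 words separated by spaces.
Number of spaces = number of words - 1 = 3 - 1 = 2

2


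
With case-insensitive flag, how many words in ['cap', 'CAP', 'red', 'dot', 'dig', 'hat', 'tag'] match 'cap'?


Case-insensitive matching: compare each word's lowercase form to 'cap'.
  'cap' -> lower='cap' -> MATCH
  'CAP' -> lower='cap' -> MATCH
  'red' -> lower='red' -> no
  'dot' -> lower='dot' -> no
  'dig' -> lower='dig' -> no
  'hat' -> lower='hat' -> no
  'tag' -> lower='tag' -> no
Matches: ['cap', 'CAP']
Count: 2

2


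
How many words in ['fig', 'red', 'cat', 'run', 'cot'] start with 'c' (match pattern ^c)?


Pattern ^c anchors to start of word. Check which words begin with 'c':
  'fig' -> no
  'red' -> no
  'cat' -> MATCH (starts with 'c')
  'run' -> no
  'cot' -> MATCH (starts with 'c')
Matching words: ['cat', 'cot']
Count: 2

2


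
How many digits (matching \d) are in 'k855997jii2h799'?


\d matches any digit 0-9.
Scanning 'k855997jii2h799':
  pos 1: '8' -> DIGIT
  pos 2: '5' -> DIGIT
  pos 3: '5' -> DIGIT
  pos 4: '9' -> DIGIT
  pos 5: '9' -> DIGIT
  pos 6: '7' -> DIGIT
  pos 10: '2' -> DIGIT
  pos 12: '7' -> DIGIT
  pos 13: '9' -> DIGIT
  pos 14: '9' -> DIGIT
Digits found: ['8', '5', '5', '9', '9', '7', '2', '7', '9', '9']
Total: 10

10


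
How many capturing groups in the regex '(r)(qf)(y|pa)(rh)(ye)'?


To count capturing groups, count each '(' that starts a group.
Pattern: '(r)(qf)(y|pa)(rh)(ye)'
Walking through the pattern:
  Position 0: '(' -> group #1
  Position 3: '(' -> group #2
  Position 7: '(' -> group #3
  Position 13: '(' -> group #4
  Position 17: '(' -> group #5
Total capturing groups: 5

5


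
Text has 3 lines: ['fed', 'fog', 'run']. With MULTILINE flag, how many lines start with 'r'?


With MULTILINE flag, ^ matches the start of each line.
Lines: ['fed', 'fog', 'run']
Checking which lines start with 'r':
  Line 1: 'fed' -> no
  Line 2: 'fog' -> no
  Line 3: 'run' -> MATCH
Matching lines: ['run']
Count: 1

1


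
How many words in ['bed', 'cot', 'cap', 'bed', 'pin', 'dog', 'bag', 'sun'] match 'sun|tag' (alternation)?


Alternation 'sun|tag' matches either 'sun' or 'tag'.
Checking each word:
  'bed' -> no
  'cot' -> no
  'cap' -> no
  'bed' -> no
  'pin' -> no
  'dog' -> no
  'bag' -> no
  'sun' -> MATCH
Matches: ['sun']
Count: 1

1


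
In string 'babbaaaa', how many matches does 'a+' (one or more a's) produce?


Pattern 'a+' matches one or more consecutive a's.
String: 'babbaaaa'
Scanning for runs of a:
  Match 1: 'a' (length 1)
  Match 2: 'aaaa' (length 4)
Total matches: 2

2


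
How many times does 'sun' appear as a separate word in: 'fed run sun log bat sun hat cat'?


Scanning each word for exact match 'sun':
  Word 1: 'fed' -> no
  Word 2: 'run' -> no
  Word 3: 'sun' -> MATCH
  Word 4: 'log' -> no
  Word 5: 'bat' -> no
  Word 6: 'sun' -> MATCH
  Word 7: 'hat' -> no
  Word 8: 'cat' -> no
Total matches: 2

2


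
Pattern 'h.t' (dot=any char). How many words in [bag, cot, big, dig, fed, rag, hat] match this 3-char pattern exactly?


Pattern 'h.t' means: starts with 'h', any single char, ends with 't'.
Checking each word (must be exactly 3 chars):
  'bag' (len=3): no
  'cot' (len=3): no
  'big' (len=3): no
  'dig' (len=3): no
  'fed' (len=3): no
  'rag' (len=3): no
  'hat' (len=3): MATCH
Matching words: ['hat']
Total: 1

1


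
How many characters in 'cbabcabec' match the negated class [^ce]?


Negated class [^ce] matches any char NOT in {c, e}
Scanning 'cbabcabec':
  pos 0: 'c' -> no (excluded)
  pos 1: 'b' -> MATCH
  pos 2: 'a' -> MATCH
  pos 3: 'b' -> MATCH
  pos 4: 'c' -> no (excluded)
  pos 5: 'a' -> MATCH
  pos 6: 'b' -> MATCH
  pos 7: 'e' -> no (excluded)
  pos 8: 'c' -> no (excluded)
Total matches: 5

5


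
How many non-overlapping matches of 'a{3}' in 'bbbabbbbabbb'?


Pattern 'a{3}' matches exactly 3 consecutive a's (greedy, non-overlapping).
String: 'bbbabbbbabbb'
Scanning for runs of a's:
  Run at pos 3: 'a' (length 1) -> 0 match(es)
  Run at pos 8: 'a' (length 1) -> 0 match(es)
Matches found: []
Total: 0

0


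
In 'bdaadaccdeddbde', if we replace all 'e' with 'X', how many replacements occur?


re.sub('e', 'X', text) replaces every occurrence of 'e' with 'X'.
Text: 'bdaadaccdeddbde'
Scanning for 'e':
  pos 9: 'e' -> replacement #1
  pos 14: 'e' -> replacement #2
Total replacements: 2

2


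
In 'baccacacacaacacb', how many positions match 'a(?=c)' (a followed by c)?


Lookahead 'a(?=c)' matches 'a' only when followed by 'c'.
String: 'baccacacacaacacb'
Checking each position where char is 'a':
  pos 1: 'a' -> MATCH (next='c')
  pos 4: 'a' -> MATCH (next='c')
  pos 6: 'a' -> MATCH (next='c')
  pos 8: 'a' -> MATCH (next='c')
  pos 10: 'a' -> no (next='a')
  pos 11: 'a' -> MATCH (next='c')
  pos 13: 'a' -> MATCH (next='c')
Matching positions: [1, 4, 6, 8, 11, 13]
Count: 6

6


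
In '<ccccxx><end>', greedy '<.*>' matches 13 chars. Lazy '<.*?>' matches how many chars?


Greedy '<.*>' tries to match as MUCH as possible.
Lazy '<.*?>' tries to match as LITTLE as possible.

String: '<ccccxx><end>'
Greedy '<.*>' starts at first '<' and extends to the LAST '>': '<ccccxx><end>' (13 chars)
Lazy '<.*?>' starts at first '<' and stops at the FIRST '>': '<ccccxx>' (8 chars)

8


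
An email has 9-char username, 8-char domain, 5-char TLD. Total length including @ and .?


An email address has format: username@domain.tld
Username length: 9
'@' character: 1
Domain length: 8
'.' character: 1
TLD length: 5
Total = 9 + 1 + 8 + 1 + 5 = 24

24


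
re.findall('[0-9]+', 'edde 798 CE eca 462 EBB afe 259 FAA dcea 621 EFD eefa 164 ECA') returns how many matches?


Pattern '[0-9]+' finds one or more digits.
Text: 'edde 798 CE eca 462 EBB afe 259 FAA dcea 621 EFD eefa 164 ECA'
Scanning for matches:
  Match 1: '798'
  Match 2: '462'
  Match 3: '259'
  Match 4: '621'
  Match 5: '164'
Total matches: 5

5


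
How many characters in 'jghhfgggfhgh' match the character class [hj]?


Character class [hj] matches any of: {h, j}
Scanning string 'jghhfgggfhgh' character by character:
  pos 0: 'j' -> MATCH
  pos 1: 'g' -> no
  pos 2: 'h' -> MATCH
  pos 3: 'h' -> MATCH
  pos 4: 'f' -> no
  pos 5: 'g' -> no
  pos 6: 'g' -> no
  pos 7: 'g' -> no
  pos 8: 'f' -> no
  pos 9: 'h' -> MATCH
  pos 10: 'g' -> no
  pos 11: 'h' -> MATCH
Total matches: 5

5


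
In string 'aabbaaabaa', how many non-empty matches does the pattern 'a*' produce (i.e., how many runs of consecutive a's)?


Pattern 'a*' matches zero or more a's. We want non-empty runs of consecutive a's.
String: 'aabbaaabaa'
Walking through the string to find runs of a's:
  Run 1: positions 0-1 -> 'aa'
  Run 2: positions 4-6 -> 'aaa'
  Run 3: positions 8-9 -> 'aa'
Non-empty runs found: ['aa', 'aaa', 'aa']
Count: 3

3


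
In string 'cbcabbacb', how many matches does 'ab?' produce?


Pattern 'ab?' matches 'a' optionally followed by 'b'.
String: 'cbcabbacb'
Scanning left to right for 'a' then checking next char:
  Match 1: 'ab' (a followed by b)
  Match 2: 'a' (a not followed by b)
Total matches: 2

2


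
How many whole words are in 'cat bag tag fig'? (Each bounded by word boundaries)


Word boundaries (\b) mark the start/end of each word.
Text: 'cat bag tag fig'
Splitting by whitespace:
  Word 1: 'cat'
  Word 2: 'bag'
  Word 3: 'tag'
  Word 4: 'fig'
Total whole words: 4

4


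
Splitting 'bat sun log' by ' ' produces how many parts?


Splitting by ' ' breaks the string at each occurrence of the separator.
Text: 'bat sun log'
Parts after split:
  Part 1: 'bat'
  Part 2: 'sun'
  Part 3: 'log'
Total parts: 3

3


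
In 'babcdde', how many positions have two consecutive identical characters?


Looking for consecutive identical characters in 'babcdde':
  pos 0-1: 'b' vs 'a' -> different
  pos 1-2: 'a' vs 'b' -> different
  pos 2-3: 'b' vs 'c' -> different
  pos 3-4: 'c' vs 'd' -> different
  pos 4-5: 'd' vs 'd' -> MATCH ('dd')
  pos 5-6: 'd' vs 'e' -> different
Consecutive identical pairs: ['dd']
Count: 1

1


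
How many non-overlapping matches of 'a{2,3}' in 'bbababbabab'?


Pattern 'a{2,3}' matches between 2 and 3 consecutive a's (greedy).
String: 'bbababbabab'
Finding runs of a's and applying greedy matching:
  Run at pos 2: 'a' (length 1)
  Run at pos 4: 'a' (length 1)
  Run at pos 7: 'a' (length 1)
  Run at pos 9: 'a' (length 1)
Matches: []
Count: 0

0


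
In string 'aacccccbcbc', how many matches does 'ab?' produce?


Pattern 'ab?' matches 'a' optionally followed by 'b'.
String: 'aacccccbcbc'
Scanning left to right for 'a' then checking next char:
  Match 1: 'a' (a not followed by b)
  Match 2: 'a' (a not followed by b)
Total matches: 2

2


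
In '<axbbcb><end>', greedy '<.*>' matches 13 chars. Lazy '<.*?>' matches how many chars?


Greedy '<.*>' tries to match as MUCH as possible.
Lazy '<.*?>' tries to match as LITTLE as possible.

String: '<axbbcb><end>'
Greedy '<.*>' starts at first '<' and extends to the LAST '>': '<axbbcb><end>' (13 chars)
Lazy '<.*?>' starts at first '<' and stops at the FIRST '>': '<axbbcb>' (8 chars)

8


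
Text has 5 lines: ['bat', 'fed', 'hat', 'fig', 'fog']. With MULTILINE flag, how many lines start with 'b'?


With MULTILINE flag, ^ matches the start of each line.
Lines: ['bat', 'fed', 'hat', 'fig', 'fog']
Checking which lines start with 'b':
  Line 1: 'bat' -> MATCH
  Line 2: 'fed' -> no
  Line 3: 'hat' -> no
  Line 4: 'fig' -> no
  Line 5: 'fog' -> no
Matching lines: ['bat']
Count: 1

1


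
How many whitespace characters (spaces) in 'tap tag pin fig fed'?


\s matches whitespace characters (spaces, tabs, etc.).
Text: 'tap tag pin fig fed'
This text has 5 words separated by spaces.
Number of spaces = number of words - 1 = 5 - 1 = 4

4


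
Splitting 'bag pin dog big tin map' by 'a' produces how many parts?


Splitting by 'a' breaks the string at each occurrence of the separator.
Text: 'bag pin dog big tin map'
Parts after split:
  Part 1: 'b'
  Part 2: 'g pin dog big tin m'
  Part 3: 'p'
Total parts: 3

3


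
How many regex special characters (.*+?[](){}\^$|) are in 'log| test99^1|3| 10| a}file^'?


Regex special characters are: . * + ? [ ] ( ) { } \ ^ $ |
Scanning 'log| test99^1|3| 10| a}file^':
  pos 3: '|' -> SPECIAL
  pos 11: '^' -> SPECIAL
  pos 13: '|' -> SPECIAL
  pos 15: '|' -> SPECIAL
  pos 19: '|' -> SPECIAL
  pos 22: '}' -> SPECIAL
  pos 27: '^' -> SPECIAL
Special chars found: ['|', '^', '|', '|', '|', '}', '^']
Total: 7

7


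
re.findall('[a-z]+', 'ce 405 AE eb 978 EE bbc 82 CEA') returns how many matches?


Pattern '[a-z]+' finds one or more lowercase letters.
Text: 'ce 405 AE eb 978 EE bbc 82 CEA'
Scanning for matches:
  Match 1: 'ce'
  Match 2: 'eb'
  Match 3: 'bbc'
Total matches: 3

3


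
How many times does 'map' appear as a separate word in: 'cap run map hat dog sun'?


Scanning each word for exact match 'map':
  Word 1: 'cap' -> no
  Word 2: 'run' -> no
  Word 3: 'map' -> MATCH
  Word 4: 'hat' -> no
  Word 5: 'dog' -> no
  Word 6: 'sun' -> no
Total matches: 1

1


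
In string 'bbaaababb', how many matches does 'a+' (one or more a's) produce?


Pattern 'a+' matches one or more consecutive a's.
String: 'bbaaababb'
Scanning for runs of a:
  Match 1: 'aaa' (length 3)
  Match 2: 'a' (length 1)
Total matches: 2

2


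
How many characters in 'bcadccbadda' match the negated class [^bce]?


Negated class [^bce] matches any char NOT in {b, c, e}
Scanning 'bcadccbadda':
  pos 0: 'b' -> no (excluded)
  pos 1: 'c' -> no (excluded)
  pos 2: 'a' -> MATCH
  pos 3: 'd' -> MATCH
  pos 4: 'c' -> no (excluded)
  pos 5: 'c' -> no (excluded)
  pos 6: 'b' -> no (excluded)
  pos 7: 'a' -> MATCH
  pos 8: 'd' -> MATCH
  pos 9: 'd' -> MATCH
  pos 10: 'a' -> MATCH
Total matches: 6

6


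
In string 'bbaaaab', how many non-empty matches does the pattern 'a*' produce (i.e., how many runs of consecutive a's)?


Pattern 'a*' matches zero or more a's. We want non-empty runs of consecutive a's.
String: 'bbaaaab'
Walking through the string to find runs of a's:
  Run 1: positions 2-5 -> 'aaaa'
Non-empty runs found: ['aaaa']
Count: 1

1


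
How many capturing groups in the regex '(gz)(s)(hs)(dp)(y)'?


To count capturing groups, count each '(' that starts a group.
Pattern: '(gz)(s)(hs)(dp)(y)'
Walking through the pattern:
  Position 0: '(' -> group #1
  Position 4: '(' -> group #2
  Position 7: '(' -> group #3
  Position 11: '(' -> group #4
  Position 15: '(' -> group #5
Total capturing groups: 5

5


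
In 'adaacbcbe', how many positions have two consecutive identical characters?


Looking for consecutive identical characters in 'adaacbcbe':
  pos 0-1: 'a' vs 'd' -> different
  pos 1-2: 'd' vs 'a' -> different
  pos 2-3: 'a' vs 'a' -> MATCH ('aa')
  pos 3-4: 'a' vs 'c' -> different
  pos 4-5: 'c' vs 'b' -> different
  pos 5-6: 'b' vs 'c' -> different
  pos 6-7: 'c' vs 'b' -> different
  pos 7-8: 'b' vs 'e' -> different
Consecutive identical pairs: ['aa']
Count: 1

1


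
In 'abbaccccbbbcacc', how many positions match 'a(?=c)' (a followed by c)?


Lookahead 'a(?=c)' matches 'a' only when followed by 'c'.
String: 'abbaccccbbbcacc'
Checking each position where char is 'a':
  pos 0: 'a' -> no (next='b')
  pos 3: 'a' -> MATCH (next='c')
  pos 12: 'a' -> MATCH (next='c')
Matching positions: [3, 12]
Count: 2

2


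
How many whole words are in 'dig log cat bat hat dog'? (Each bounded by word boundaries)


Word boundaries (\b) mark the start/end of each word.
Text: 'dig log cat bat hat dog'
Splitting by whitespace:
  Word 1: 'dig'
  Word 2: 'log'
  Word 3: 'cat'
  Word 4: 'bat'
  Word 5: 'hat'
  Word 6: 'dog'
Total whole words: 6

6


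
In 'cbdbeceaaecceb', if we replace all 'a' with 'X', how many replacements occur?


re.sub('a', 'X', text) replaces every occurrence of 'a' with 'X'.
Text: 'cbdbeceaaecceb'
Scanning for 'a':
  pos 7: 'a' -> replacement #1
  pos 8: 'a' -> replacement #2
Total replacements: 2

2


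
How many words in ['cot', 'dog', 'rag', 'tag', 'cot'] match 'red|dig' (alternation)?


Alternation 'red|dig' matches either 'red' or 'dig'.
Checking each word:
  'cot' -> no
  'dog' -> no
  'rag' -> no
  'tag' -> no
  'cot' -> no
Matches: []
Count: 0

0


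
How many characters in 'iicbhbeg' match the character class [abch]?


Character class [abch] matches any of: {a, b, c, h}
Scanning string 'iicbhbeg' character by character:
  pos 0: 'i' -> no
  pos 1: 'i' -> no
  pos 2: 'c' -> MATCH
  pos 3: 'b' -> MATCH
  pos 4: 'h' -> MATCH
  pos 5: 'b' -> MATCH
  pos 6: 'e' -> no
  pos 7: 'g' -> no
Total matches: 4

4


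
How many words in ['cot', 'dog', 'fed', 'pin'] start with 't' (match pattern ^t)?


Pattern ^t anchors to start of word. Check which words begin with 't':
  'cot' -> no
  'dog' -> no
  'fed' -> no
  'pin' -> no
Matching words: []
Count: 0

0


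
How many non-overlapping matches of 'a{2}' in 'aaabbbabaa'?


Pattern 'a{2}' matches exactly 2 consecutive a's (greedy, non-overlapping).
String: 'aaabbbabaa'
Scanning for runs of a's:
  Run at pos 0: 'aaa' (length 3) -> 1 match(es)
  Run at pos 6: 'a' (length 1) -> 0 match(es)
  Run at pos 8: 'aa' (length 2) -> 1 match(es)
Matches found: ['aa', 'aa']
Total: 2

2
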